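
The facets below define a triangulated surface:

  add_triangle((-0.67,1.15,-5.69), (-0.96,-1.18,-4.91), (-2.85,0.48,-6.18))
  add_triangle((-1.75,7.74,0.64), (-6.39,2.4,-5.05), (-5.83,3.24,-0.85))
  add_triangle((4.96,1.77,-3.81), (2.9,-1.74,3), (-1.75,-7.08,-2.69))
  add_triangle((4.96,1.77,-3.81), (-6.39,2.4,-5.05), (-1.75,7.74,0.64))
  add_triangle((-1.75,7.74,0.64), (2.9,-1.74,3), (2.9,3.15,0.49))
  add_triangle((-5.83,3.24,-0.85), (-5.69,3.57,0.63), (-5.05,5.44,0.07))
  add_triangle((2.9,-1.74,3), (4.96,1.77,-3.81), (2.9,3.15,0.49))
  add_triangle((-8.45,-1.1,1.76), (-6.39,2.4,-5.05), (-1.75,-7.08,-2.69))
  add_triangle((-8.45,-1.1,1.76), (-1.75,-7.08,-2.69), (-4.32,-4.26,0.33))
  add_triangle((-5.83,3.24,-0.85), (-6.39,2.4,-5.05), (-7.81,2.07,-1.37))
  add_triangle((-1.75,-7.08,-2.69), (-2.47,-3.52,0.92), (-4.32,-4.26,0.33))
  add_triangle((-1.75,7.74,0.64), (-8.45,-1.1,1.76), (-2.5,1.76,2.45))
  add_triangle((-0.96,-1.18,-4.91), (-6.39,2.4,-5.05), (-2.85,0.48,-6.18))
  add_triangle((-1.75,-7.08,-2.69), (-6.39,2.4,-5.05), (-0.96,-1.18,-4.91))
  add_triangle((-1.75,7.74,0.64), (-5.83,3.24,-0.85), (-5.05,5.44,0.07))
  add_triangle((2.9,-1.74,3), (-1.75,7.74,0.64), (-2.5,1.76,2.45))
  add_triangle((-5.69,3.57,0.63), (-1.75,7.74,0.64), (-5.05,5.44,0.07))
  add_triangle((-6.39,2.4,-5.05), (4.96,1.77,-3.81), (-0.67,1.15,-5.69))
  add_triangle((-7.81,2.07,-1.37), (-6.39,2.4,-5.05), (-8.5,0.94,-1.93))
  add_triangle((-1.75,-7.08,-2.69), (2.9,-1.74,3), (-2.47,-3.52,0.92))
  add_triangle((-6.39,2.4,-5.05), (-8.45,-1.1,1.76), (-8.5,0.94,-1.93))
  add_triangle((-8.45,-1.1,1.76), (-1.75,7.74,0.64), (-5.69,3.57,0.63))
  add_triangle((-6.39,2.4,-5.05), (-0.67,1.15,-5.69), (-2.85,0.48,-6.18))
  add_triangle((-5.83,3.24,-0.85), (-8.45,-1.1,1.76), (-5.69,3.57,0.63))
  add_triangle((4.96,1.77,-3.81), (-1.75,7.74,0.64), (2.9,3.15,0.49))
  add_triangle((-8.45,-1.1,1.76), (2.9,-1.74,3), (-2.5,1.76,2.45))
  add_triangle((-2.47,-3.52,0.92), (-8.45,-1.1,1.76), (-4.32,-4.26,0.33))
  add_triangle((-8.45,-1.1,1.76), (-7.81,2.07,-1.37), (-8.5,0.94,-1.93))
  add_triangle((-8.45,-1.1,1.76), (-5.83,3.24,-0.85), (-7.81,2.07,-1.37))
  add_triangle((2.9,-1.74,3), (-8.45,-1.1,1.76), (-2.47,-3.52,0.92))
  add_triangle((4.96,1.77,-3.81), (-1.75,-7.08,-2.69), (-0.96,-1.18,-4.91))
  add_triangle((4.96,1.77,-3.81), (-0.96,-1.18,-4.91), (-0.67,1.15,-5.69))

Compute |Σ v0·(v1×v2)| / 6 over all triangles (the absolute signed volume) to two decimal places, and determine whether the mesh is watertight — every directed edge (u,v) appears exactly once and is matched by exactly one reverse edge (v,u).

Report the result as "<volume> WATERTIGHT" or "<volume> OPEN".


516.53 WATERTIGHT

Per-triangle v0·(v1×v2)/6:
  t1: +4.0937
  t2: +26.0797
  t3: +37.1516
  t4: +66.1344
  t5: +13.9075
  t6: +3.4154
  t7: +15.3744
  t8: +75.4796
  t9: +10.4078
  t10: +8.8265
  t11: +5.0238
  t12: +20.8401
  t13: +3.8338
  t14: +32.0633
  t15: +3.0113
  t16: +15.9766
  t17: +4.0423
  t18: +12.5707
  t19: +7.1182
  t20: +15.7824
  t21: +1.5485
  t22: +7.9019
  t23: +7.0027
  t24: +9.4057
  t25: +20.0228
  t26: +16.3385
  t27: +4.6784
  t28: +7.4490
  t29: +7.9032
  t30: +15.0249
  t31: +27.3450
  t32: +10.7803
Σ = +516.5340 → |volume| = 516.53

Directed edges: 96 total, each appears once with its reverse present → watertight.


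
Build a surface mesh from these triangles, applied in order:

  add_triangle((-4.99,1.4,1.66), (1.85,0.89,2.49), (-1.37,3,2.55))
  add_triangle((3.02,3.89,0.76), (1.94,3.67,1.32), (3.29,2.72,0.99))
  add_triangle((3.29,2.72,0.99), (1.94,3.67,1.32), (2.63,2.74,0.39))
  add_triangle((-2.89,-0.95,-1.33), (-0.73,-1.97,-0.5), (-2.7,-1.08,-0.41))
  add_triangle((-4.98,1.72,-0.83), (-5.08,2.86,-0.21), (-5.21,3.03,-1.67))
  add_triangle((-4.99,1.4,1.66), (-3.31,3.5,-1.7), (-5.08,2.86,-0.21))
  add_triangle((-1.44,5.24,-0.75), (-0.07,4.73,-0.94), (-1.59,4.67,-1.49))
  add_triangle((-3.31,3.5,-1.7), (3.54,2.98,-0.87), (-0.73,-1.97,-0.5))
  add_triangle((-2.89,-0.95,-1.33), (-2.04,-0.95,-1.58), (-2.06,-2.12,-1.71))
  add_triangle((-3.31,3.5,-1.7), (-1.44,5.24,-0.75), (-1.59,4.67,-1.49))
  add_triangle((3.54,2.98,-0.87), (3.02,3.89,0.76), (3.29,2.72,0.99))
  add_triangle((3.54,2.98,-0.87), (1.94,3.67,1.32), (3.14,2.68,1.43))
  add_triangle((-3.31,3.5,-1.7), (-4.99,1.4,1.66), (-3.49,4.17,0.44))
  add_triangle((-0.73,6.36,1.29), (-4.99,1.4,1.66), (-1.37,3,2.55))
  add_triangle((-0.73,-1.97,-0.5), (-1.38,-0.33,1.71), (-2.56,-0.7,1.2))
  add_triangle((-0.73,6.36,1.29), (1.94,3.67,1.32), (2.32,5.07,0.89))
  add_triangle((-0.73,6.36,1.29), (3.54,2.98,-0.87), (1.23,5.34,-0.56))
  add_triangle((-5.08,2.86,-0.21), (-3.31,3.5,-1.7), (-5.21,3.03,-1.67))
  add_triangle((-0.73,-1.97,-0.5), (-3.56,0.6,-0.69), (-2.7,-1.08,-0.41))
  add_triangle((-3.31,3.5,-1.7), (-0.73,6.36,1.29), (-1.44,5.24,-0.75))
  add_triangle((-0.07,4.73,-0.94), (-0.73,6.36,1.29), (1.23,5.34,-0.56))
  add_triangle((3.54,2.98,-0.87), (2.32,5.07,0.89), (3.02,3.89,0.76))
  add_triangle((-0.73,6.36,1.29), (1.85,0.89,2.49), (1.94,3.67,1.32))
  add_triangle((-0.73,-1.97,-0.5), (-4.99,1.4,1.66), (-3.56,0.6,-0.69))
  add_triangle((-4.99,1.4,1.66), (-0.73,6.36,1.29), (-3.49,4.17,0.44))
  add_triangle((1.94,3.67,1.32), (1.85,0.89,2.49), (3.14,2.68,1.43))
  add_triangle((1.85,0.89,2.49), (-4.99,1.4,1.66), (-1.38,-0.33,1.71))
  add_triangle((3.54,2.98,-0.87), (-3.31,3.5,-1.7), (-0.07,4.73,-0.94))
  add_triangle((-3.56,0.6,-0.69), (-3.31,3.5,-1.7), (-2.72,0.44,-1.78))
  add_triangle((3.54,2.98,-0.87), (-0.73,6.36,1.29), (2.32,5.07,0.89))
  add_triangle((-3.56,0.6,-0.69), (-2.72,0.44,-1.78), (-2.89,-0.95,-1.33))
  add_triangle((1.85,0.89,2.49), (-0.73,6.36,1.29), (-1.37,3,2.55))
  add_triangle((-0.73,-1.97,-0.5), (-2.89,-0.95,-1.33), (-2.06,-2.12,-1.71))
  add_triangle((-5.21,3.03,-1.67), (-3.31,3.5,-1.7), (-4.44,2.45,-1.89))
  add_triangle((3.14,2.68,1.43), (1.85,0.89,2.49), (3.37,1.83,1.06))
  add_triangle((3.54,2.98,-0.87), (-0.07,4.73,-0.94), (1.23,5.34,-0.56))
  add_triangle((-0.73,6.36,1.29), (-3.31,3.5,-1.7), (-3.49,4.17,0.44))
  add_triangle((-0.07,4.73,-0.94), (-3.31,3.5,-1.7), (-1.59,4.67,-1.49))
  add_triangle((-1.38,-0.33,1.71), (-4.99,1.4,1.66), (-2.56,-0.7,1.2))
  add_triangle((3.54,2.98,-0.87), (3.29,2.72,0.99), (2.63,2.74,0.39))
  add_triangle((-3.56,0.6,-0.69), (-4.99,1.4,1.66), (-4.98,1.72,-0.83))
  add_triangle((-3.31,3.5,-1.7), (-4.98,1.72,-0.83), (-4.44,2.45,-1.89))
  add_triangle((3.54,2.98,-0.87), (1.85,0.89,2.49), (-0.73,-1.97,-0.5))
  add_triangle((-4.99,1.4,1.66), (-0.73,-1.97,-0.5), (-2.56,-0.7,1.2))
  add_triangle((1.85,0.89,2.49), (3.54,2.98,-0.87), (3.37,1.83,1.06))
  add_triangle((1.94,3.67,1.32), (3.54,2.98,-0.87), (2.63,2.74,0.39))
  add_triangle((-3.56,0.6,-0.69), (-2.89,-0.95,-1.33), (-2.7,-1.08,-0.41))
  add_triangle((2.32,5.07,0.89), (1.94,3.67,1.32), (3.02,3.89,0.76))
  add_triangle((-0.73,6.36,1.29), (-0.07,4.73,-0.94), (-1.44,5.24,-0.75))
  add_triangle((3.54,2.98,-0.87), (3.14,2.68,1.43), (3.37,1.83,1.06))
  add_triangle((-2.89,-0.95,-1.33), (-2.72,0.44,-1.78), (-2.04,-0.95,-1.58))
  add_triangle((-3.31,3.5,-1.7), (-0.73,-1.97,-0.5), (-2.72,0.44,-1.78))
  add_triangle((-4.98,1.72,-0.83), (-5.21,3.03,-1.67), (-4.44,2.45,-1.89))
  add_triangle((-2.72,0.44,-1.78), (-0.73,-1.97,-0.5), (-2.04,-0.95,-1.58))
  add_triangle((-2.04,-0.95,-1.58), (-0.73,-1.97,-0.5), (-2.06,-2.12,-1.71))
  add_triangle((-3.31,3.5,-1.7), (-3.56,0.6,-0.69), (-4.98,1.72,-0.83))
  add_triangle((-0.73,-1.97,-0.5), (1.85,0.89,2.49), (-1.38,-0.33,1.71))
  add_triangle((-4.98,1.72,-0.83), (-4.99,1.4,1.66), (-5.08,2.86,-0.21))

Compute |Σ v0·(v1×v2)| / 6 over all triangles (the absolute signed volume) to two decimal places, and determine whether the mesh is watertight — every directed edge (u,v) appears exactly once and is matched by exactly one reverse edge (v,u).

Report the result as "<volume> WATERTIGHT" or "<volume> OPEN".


109.74 WATERTIGHT

Per-triangle v0·(v1×v2)/6:
  t1: +4.3012
  t2: +0.7310
  t3: -0.6831
  t4: +0.7090
  t5: +1.3858
  t6: +0.7206
  t7: +0.9529
  t8: +4.5300
  t9: +0.3430
  t10: +1.3637
  t11: +1.4741
  t12: +2.6070
  t13: +5.8915
  t14: +8.4427
  t15: +0.7860
  t16: +2.1169
  t17: +3.8810
  t18: +1.8874
  t19: -0.4673
  t20: +3.4464
  t21: +2.8868
  t22: +1.6015
  t23: +4.5893
  t24: +3.1437
  t25: +6.4697
  t26: +1.8940
  t27: +3.3181
  t28: +3.5515
  t29: +2.1986
  t30: +3.9661
  t31: +1.0598
  t32: +6.5284
  t33: +0.5209
  t34: +0.7118
  t35: +1.0733
  t36: +1.7029
  t37: +6.4415
  t38: -0.2390
  t39: +1.2677
  t40: -0.5885
  t41: +1.3279
  t42: -1.3760
  t43: +2.6224
  t44: +1.5063
  t45: -1.0059
  t46: -0.6878
  t47: +0.7978
  t48: +0.6910
  t49: +2.5970
  t50: +1.3489
  t51: +0.4831
  t52: -0.4113
  t53: +0.5647
  t54: -0.2190
  t55: -0.0893
  t56: +0.7891
  t57: +1.8303
  t58: +2.4571
Σ = +109.7447 → |volume| = 109.74

Directed edges: 174 total, each appears once with its reverse present → watertight.


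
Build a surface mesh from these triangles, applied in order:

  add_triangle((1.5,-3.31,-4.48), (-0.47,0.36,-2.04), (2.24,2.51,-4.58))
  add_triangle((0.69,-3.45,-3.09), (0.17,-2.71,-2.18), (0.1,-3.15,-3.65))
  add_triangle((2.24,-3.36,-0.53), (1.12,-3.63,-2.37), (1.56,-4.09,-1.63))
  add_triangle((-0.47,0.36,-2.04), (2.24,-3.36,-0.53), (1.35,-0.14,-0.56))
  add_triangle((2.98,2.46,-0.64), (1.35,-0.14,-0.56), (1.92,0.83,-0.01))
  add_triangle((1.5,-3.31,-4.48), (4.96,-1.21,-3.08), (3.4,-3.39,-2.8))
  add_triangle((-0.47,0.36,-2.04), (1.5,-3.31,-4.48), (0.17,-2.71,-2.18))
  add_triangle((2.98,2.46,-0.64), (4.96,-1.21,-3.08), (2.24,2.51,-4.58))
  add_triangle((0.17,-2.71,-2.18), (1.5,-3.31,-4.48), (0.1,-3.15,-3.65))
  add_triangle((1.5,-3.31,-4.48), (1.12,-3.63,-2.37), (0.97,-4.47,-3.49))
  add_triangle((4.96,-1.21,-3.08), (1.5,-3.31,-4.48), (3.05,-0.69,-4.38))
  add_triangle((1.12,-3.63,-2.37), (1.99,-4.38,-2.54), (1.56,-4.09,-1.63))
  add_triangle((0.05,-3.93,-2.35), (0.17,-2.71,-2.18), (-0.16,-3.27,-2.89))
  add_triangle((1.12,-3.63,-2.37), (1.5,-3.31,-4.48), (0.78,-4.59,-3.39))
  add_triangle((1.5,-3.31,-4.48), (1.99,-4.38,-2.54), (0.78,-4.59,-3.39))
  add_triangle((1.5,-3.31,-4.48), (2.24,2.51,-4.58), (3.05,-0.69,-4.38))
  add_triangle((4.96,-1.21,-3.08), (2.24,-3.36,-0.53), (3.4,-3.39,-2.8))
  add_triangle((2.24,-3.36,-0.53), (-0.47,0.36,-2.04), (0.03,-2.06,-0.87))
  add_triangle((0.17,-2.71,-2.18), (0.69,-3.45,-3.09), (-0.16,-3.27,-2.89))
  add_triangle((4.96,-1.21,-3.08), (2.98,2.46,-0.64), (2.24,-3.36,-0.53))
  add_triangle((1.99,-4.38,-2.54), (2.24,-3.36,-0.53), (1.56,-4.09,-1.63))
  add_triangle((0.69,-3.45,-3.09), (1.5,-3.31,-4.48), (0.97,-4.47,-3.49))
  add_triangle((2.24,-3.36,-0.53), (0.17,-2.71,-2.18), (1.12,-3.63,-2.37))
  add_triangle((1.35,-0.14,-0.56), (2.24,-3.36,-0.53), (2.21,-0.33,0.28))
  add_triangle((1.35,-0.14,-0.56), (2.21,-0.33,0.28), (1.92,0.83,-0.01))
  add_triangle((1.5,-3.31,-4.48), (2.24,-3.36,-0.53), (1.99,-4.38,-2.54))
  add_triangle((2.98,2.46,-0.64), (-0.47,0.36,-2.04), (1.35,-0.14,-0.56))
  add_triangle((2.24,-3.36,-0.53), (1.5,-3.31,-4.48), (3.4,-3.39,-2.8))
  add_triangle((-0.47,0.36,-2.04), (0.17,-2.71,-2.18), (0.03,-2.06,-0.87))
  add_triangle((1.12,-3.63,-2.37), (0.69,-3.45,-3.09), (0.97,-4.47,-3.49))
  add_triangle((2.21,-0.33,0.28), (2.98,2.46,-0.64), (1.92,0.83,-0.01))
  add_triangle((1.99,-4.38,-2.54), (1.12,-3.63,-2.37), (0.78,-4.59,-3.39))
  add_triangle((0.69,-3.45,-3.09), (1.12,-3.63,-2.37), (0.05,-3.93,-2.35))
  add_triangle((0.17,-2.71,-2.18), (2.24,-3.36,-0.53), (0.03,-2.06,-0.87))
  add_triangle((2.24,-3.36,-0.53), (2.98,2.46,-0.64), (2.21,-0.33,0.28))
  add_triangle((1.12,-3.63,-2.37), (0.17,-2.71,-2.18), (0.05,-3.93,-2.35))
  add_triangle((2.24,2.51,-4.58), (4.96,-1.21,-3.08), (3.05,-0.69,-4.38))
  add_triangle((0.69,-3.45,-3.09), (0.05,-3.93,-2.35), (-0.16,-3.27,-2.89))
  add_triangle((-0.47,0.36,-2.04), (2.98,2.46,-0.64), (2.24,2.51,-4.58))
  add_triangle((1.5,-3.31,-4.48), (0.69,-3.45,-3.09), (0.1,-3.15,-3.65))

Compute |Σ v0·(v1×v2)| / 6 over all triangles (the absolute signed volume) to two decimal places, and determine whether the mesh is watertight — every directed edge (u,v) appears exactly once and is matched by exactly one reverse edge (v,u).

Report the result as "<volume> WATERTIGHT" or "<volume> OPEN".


58.70 WATERTIGHT

Per-triangle v0·(v1×v2)/6:
  t1: +6.0593
  t2: +0.2526
  t3: -0.4573
  t4: -1.5449
  t5: -0.3519
  t6: +5.8352
  t7: +1.7271
  t8: +11.4602
  t9: -0.7316
  t10: +0.7396
  t11: +6.2090
  t12: +0.3443
  t13: -0.1569
  t14: -1.0064
  t15: +2.4380
  t16: +5.6254
  t17: +3.4243
  t18: -1.5071
  t19: -0.1074
  t20: +5.0837
  t21: +0.6952
  t22: +0.3137
  t23: +0.3715
  t24: -0.8331
  t25: -0.2949
  t26: +1.3295
  t27: -1.4342
  t28: +3.4232
  t29: +0.2635
  t30: -0.0778
  t31: +0.1476
  t32: +0.0289
  t33: +0.6380
  t34: +0.8188
  t35: +2.0047
  t36: -0.3758
  t37: +6.1389
  t38: +0.5312
  t39: +0.8200
  t40: +0.8611
Σ = +58.7048 → |volume| = 58.70

Directed edges: 120 total, each appears once with its reverse present → watertight.


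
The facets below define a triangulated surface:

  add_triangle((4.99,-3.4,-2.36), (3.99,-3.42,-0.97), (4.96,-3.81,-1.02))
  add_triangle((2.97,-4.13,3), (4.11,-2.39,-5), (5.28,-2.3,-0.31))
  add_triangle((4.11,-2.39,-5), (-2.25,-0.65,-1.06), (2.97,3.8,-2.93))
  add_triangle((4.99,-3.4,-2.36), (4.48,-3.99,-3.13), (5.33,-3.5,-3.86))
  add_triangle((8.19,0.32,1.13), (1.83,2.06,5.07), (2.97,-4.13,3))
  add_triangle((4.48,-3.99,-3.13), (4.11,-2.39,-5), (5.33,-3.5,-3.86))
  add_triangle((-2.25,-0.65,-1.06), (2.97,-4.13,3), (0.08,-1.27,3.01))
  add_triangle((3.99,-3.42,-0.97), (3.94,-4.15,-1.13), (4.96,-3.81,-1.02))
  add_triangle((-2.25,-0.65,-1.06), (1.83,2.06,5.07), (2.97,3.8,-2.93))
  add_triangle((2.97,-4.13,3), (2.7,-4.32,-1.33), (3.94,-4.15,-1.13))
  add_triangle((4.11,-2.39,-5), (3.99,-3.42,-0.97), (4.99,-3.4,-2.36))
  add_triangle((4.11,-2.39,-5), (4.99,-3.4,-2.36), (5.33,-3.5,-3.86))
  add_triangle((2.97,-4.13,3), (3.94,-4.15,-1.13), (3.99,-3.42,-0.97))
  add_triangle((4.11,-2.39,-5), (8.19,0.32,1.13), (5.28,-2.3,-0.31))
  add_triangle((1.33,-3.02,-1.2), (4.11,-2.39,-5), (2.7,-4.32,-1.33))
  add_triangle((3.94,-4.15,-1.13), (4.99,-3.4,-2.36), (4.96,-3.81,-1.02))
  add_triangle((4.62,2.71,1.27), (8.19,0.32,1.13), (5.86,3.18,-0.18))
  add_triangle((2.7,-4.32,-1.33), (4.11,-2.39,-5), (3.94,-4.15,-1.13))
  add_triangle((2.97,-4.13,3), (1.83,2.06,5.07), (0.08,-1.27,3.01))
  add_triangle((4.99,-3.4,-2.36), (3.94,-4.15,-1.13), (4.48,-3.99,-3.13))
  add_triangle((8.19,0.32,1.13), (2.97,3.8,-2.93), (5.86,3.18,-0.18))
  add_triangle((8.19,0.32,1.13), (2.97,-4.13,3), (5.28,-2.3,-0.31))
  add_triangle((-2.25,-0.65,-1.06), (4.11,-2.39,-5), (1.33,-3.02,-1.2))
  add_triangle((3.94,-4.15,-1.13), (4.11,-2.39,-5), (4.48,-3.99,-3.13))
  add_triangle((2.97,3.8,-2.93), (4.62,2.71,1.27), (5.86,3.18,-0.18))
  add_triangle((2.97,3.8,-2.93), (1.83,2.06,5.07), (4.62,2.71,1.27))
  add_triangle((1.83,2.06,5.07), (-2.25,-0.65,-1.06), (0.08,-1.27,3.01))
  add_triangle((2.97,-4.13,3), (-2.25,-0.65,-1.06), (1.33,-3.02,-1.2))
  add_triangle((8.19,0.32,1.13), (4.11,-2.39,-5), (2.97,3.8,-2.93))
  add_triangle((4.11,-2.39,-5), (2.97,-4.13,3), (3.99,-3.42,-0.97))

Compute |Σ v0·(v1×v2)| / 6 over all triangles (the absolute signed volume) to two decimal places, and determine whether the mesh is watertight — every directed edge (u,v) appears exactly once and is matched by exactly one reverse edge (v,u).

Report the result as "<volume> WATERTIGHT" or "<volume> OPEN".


Per-triangle v0·(v1×v2)/6:
  t1: -0.4451
  t2: +13.5523
  t3: +13.4601
  t4: +1.1549
  t5: +34.9522
  t6: +1.8527
  t7: +4.7835
  t8: -0.0450
  t9: +7.1284
  t10: +4.0990
  t11: -1.4697
  t12: +0.1224
  t13: +2.0943
  t14: +15.4299
  t15: +2.2207
  t16: +1.3533
  t17: +5.9612
  t18: +4.4114
  t19: +8.5245
  t20: +1.8042
  t21: +8.4823
  t22: +14.8804
  t23: +6.4044
  t24: -0.5207
  t25: +3.5801
  t26: +10.0825
  t27: +3.7473
  t28: +5.4602
  t29: +39.6222
  t30: -1.4111
Σ = +211.2729 → |volume| = 211.27

Directed edges: 90 total; 6 unmatched, e.g. (8.19,0.32,1.13)→(1.83,2.06,5.07) → open.

211.27 OPEN


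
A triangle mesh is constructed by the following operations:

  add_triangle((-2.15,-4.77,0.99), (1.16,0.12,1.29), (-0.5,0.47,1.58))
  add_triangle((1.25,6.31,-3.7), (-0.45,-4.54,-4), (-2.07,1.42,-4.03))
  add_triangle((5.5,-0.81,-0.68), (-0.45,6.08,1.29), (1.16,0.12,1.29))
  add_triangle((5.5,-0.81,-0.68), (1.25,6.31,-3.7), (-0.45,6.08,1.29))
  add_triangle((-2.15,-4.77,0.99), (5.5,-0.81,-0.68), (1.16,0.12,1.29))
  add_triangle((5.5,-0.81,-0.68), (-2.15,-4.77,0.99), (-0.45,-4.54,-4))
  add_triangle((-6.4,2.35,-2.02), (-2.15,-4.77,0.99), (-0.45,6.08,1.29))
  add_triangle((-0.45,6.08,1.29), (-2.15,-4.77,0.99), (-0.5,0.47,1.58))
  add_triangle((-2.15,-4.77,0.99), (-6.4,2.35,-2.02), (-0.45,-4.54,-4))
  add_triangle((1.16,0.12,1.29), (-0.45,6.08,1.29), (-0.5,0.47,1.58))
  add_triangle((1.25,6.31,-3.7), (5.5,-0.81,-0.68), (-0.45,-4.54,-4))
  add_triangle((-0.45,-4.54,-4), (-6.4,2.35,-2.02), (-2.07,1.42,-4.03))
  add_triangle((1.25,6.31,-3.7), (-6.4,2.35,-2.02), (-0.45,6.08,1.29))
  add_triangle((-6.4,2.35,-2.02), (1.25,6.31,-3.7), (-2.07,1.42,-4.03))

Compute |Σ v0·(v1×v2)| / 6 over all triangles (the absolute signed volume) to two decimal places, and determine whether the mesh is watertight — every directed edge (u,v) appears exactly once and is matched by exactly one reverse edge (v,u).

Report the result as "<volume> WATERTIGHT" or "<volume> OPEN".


Per-triangle v0·(v1×v2)/6:
  t1: +2.2190
  t2: +17.9850
  t3: +7.5728
  t4: +26.8927
  t5: +6.8767
  t6: +21.9682
  t7: +19.0194
  t8: +2.8108
  t9: +31.2526
  t10: +2.3495
  t11: +39.1133
  t12: +19.6628
  t13: +36.1724
  t14: +21.4981
Σ = +255.3932 → |volume| = 255.39

Directed edges: 42 total, each appears once with its reverse present → watertight.

255.39 WATERTIGHT


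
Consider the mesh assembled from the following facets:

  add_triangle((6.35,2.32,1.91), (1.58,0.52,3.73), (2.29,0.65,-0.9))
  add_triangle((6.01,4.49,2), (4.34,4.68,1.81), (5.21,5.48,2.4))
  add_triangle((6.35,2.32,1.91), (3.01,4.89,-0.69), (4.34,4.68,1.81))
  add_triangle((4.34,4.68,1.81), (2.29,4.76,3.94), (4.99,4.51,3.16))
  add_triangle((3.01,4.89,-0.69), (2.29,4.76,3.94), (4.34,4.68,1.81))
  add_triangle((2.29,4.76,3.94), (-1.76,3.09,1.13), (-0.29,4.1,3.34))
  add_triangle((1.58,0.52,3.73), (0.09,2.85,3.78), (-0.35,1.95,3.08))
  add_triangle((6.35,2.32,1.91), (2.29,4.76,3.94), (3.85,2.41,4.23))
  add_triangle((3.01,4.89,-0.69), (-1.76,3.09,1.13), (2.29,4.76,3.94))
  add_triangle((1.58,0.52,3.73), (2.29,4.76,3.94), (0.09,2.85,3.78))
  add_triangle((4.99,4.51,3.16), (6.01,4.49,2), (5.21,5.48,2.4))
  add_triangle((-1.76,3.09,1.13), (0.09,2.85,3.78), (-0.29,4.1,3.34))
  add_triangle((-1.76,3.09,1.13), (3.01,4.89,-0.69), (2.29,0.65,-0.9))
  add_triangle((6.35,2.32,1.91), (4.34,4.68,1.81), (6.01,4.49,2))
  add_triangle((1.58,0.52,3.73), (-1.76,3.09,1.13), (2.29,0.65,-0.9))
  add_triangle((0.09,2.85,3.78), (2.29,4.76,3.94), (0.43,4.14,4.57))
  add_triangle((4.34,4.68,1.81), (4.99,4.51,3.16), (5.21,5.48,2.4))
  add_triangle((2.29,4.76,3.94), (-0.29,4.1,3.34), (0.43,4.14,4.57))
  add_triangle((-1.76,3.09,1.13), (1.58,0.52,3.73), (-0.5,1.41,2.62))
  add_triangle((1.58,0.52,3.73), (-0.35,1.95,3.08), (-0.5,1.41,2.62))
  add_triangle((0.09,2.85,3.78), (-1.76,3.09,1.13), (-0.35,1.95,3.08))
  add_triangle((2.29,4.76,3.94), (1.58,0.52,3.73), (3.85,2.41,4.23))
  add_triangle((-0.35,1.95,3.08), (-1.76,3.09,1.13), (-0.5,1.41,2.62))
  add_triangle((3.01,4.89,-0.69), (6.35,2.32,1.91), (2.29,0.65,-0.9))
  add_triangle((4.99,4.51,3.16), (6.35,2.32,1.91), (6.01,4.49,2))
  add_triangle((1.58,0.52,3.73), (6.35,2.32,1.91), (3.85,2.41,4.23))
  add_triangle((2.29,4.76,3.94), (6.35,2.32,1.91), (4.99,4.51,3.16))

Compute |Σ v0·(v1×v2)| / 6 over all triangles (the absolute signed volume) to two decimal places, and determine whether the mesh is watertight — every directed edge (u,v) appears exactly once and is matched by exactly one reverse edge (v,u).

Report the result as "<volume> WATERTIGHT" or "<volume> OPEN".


Per-triangle v0·(v1×v2)/6:
  t1: +0.7393
  t2: +0.3777
  t3: +7.2487
  t4: +3.6680
  t5: +6.7731
  t6: +2.4243
  t7: +0.9610
  t8: +9.3029
  t9: +12.9469
  t10: +4.8526
  t11: +1.8627
  t12: +1.2596
  t13: +0.0003
  t14: -0.5955
  t15: -5.9489
  t16: +0.5986
  t17: -0.0353
  t18: +2.1184
  t19: -1.4807
  t20: +0.4471
  t21: +1.0159
  t22: +4.6849
  t23: +0.4549
  t24: +6.6885
  t25: +3.4816
  t26: +3.6424
  t27: +2.3564
Σ = +69.8456 → |volume| = 69.85

Directed edges: 81 total; 3 unmatched, e.g. (0.09,2.85,3.78)→(-0.29,4.1,3.34) → open.

69.85 OPEN


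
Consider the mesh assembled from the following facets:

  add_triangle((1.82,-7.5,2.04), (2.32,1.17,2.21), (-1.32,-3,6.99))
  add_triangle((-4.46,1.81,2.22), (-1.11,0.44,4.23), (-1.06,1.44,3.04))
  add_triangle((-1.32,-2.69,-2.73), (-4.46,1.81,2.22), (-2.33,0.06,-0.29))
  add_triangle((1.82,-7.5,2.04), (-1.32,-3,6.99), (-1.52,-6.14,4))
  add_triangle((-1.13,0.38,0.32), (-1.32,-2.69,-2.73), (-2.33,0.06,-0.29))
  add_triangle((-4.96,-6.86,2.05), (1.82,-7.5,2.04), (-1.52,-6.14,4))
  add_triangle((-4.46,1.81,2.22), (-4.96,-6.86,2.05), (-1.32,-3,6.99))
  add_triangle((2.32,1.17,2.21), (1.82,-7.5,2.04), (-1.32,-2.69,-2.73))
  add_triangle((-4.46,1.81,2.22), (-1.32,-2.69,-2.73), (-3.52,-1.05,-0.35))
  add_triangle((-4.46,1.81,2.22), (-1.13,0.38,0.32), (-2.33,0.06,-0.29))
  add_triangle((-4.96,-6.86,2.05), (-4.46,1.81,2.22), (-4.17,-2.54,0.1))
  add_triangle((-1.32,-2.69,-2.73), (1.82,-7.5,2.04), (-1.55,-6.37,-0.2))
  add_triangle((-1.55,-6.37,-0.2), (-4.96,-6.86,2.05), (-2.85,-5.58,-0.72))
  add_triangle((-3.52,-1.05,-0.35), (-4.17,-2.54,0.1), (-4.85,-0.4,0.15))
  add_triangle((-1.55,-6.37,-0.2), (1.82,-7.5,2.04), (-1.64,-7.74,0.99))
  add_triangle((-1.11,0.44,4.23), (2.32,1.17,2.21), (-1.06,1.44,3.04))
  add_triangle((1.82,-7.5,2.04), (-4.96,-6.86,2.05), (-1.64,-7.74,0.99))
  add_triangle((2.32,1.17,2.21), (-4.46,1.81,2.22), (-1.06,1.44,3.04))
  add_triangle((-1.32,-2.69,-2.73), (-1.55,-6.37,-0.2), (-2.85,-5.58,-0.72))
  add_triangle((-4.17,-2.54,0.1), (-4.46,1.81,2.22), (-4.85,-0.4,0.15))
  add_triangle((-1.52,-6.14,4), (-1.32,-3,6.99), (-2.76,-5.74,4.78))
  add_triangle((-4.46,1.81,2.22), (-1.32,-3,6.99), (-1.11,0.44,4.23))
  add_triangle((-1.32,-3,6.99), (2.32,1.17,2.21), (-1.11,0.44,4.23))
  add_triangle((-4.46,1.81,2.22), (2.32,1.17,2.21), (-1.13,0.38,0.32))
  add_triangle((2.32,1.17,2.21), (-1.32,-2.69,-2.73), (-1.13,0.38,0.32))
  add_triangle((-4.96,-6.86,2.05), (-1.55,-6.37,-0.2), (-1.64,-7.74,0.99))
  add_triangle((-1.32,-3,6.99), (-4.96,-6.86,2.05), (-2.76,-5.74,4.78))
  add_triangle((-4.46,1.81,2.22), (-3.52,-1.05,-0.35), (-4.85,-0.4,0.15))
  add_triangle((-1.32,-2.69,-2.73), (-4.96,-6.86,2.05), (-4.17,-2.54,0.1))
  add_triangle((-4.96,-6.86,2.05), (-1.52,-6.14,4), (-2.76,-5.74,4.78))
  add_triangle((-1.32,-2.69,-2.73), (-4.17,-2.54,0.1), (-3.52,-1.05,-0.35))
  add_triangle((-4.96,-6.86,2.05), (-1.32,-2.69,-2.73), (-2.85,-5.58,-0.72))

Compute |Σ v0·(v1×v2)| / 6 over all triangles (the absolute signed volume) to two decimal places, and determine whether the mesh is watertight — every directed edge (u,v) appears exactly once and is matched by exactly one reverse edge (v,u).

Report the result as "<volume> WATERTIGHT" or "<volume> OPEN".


Per-triangle v0·(v1×v2)/6:
  t1: +26.5680
  t2: +2.7800
  t3: +1.2466
  t4: +17.2649
  t5: -0.1377
  t6: +18.6012
  t7: +42.8701
  t8: +5.0329
  t9: +1.1998
  t10: +0.0749
  t11: +11.7127
  t12: +8.6300
  t13: +5.4923
  t14: +0.7968
  t15: +4.1835
  t16: +2.4713
  t17: +10.0450
  t18: +1.4176
  t19: +3.8063
  t20: +3.6450
  t21: +6.2853
  t22: +9.6159
  t23: +7.9607
  t24: +0.1840
  t25: -0.5522
  t26: +4.8931
  t27: +6.7102
  t28: -0.4708
  t29: +9.8991
  t30: +6.7881
  t31: +2.6693
  t32: +3.0800
Σ = +224.7641 → |volume| = 224.76

Directed edges: 96 total, each appears once with its reverse present → watertight.

224.76 WATERTIGHT


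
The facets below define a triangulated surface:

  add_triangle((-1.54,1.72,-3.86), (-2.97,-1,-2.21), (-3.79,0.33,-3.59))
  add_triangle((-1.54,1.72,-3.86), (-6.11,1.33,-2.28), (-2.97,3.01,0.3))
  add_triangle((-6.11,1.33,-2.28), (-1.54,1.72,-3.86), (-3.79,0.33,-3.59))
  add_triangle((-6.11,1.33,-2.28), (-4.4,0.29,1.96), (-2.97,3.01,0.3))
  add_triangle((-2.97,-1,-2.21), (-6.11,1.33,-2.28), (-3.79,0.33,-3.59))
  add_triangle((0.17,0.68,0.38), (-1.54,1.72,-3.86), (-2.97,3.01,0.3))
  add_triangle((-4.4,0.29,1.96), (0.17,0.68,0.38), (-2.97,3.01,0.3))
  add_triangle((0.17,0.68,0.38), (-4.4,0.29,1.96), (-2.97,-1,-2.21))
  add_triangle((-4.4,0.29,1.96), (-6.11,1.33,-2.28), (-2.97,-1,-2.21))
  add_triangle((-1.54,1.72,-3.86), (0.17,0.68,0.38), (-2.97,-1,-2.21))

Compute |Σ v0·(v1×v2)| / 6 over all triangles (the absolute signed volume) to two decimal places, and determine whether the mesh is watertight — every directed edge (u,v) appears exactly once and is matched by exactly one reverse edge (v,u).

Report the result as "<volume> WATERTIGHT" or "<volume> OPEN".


36.11 WATERTIGHT

Per-triangle v0·(v1×v2)/6:
  t1: +1.3047
  t2: +9.8932
  t3: +4.7242
  t4: +9.6268
  t5: +3.0927
  t6: +1.7254
  t7: +1.4591
  t8: -1.3912
  t9: +6.7884
  t10: -1.1176
Σ = +36.1057 → |volume| = 36.11

Directed edges: 30 total, each appears once with its reverse present → watertight.


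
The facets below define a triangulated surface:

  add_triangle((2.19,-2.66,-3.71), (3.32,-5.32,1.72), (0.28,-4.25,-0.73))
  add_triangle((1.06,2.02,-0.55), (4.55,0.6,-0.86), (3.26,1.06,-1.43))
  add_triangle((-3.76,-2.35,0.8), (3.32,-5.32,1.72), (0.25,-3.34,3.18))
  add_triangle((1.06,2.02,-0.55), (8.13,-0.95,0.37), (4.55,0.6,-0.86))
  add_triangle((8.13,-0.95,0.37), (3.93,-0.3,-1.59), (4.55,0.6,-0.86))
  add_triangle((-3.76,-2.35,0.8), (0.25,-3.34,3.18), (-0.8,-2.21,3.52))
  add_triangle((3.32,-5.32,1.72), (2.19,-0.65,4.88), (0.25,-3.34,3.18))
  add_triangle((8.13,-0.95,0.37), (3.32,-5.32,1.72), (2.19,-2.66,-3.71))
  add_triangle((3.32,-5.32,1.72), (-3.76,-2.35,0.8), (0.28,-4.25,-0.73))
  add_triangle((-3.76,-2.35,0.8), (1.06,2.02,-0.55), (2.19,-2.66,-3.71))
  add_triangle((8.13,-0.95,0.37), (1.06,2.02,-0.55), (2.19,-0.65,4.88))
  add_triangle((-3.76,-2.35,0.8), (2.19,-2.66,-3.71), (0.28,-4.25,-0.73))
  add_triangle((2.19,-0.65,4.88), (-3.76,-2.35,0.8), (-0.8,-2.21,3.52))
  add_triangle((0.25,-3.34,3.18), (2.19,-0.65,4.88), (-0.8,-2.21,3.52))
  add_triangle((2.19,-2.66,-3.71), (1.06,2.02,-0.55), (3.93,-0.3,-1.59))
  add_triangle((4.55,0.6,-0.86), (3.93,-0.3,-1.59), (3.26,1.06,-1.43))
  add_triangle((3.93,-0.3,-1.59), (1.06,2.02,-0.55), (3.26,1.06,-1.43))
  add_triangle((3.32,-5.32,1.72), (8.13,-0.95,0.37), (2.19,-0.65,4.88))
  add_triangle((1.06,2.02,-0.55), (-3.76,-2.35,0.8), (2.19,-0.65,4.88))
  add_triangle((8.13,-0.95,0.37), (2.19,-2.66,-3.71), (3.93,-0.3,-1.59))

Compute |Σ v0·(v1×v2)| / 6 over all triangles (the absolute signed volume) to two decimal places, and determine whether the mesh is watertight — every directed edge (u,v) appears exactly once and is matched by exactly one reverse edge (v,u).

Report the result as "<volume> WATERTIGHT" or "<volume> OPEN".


157.82 WATERTIGHT

Per-triangle v0·(v1×v2)/6:
  t1: +10.6013
  t2: +0.9933
  t3: +9.6671
  t4: +2.1824
  t5: +2.4822
  t6: +3.8746
  t7: +10.9181
  t8: +30.5705
  t9: +9.8352
  t10: +3.5789
  t11: +13.5671
  t12: +7.3031
  t13: +1.4910
  t14: +3.9777
  t15: +4.0839
  t16: +0.9098
  t17: -0.0490
  t18: +31.1088
  t19: +4.1373
  t20: +6.5841
Σ = +157.8175 → |volume| = 157.82

Directed edges: 60 total, each appears once with its reverse present → watertight.


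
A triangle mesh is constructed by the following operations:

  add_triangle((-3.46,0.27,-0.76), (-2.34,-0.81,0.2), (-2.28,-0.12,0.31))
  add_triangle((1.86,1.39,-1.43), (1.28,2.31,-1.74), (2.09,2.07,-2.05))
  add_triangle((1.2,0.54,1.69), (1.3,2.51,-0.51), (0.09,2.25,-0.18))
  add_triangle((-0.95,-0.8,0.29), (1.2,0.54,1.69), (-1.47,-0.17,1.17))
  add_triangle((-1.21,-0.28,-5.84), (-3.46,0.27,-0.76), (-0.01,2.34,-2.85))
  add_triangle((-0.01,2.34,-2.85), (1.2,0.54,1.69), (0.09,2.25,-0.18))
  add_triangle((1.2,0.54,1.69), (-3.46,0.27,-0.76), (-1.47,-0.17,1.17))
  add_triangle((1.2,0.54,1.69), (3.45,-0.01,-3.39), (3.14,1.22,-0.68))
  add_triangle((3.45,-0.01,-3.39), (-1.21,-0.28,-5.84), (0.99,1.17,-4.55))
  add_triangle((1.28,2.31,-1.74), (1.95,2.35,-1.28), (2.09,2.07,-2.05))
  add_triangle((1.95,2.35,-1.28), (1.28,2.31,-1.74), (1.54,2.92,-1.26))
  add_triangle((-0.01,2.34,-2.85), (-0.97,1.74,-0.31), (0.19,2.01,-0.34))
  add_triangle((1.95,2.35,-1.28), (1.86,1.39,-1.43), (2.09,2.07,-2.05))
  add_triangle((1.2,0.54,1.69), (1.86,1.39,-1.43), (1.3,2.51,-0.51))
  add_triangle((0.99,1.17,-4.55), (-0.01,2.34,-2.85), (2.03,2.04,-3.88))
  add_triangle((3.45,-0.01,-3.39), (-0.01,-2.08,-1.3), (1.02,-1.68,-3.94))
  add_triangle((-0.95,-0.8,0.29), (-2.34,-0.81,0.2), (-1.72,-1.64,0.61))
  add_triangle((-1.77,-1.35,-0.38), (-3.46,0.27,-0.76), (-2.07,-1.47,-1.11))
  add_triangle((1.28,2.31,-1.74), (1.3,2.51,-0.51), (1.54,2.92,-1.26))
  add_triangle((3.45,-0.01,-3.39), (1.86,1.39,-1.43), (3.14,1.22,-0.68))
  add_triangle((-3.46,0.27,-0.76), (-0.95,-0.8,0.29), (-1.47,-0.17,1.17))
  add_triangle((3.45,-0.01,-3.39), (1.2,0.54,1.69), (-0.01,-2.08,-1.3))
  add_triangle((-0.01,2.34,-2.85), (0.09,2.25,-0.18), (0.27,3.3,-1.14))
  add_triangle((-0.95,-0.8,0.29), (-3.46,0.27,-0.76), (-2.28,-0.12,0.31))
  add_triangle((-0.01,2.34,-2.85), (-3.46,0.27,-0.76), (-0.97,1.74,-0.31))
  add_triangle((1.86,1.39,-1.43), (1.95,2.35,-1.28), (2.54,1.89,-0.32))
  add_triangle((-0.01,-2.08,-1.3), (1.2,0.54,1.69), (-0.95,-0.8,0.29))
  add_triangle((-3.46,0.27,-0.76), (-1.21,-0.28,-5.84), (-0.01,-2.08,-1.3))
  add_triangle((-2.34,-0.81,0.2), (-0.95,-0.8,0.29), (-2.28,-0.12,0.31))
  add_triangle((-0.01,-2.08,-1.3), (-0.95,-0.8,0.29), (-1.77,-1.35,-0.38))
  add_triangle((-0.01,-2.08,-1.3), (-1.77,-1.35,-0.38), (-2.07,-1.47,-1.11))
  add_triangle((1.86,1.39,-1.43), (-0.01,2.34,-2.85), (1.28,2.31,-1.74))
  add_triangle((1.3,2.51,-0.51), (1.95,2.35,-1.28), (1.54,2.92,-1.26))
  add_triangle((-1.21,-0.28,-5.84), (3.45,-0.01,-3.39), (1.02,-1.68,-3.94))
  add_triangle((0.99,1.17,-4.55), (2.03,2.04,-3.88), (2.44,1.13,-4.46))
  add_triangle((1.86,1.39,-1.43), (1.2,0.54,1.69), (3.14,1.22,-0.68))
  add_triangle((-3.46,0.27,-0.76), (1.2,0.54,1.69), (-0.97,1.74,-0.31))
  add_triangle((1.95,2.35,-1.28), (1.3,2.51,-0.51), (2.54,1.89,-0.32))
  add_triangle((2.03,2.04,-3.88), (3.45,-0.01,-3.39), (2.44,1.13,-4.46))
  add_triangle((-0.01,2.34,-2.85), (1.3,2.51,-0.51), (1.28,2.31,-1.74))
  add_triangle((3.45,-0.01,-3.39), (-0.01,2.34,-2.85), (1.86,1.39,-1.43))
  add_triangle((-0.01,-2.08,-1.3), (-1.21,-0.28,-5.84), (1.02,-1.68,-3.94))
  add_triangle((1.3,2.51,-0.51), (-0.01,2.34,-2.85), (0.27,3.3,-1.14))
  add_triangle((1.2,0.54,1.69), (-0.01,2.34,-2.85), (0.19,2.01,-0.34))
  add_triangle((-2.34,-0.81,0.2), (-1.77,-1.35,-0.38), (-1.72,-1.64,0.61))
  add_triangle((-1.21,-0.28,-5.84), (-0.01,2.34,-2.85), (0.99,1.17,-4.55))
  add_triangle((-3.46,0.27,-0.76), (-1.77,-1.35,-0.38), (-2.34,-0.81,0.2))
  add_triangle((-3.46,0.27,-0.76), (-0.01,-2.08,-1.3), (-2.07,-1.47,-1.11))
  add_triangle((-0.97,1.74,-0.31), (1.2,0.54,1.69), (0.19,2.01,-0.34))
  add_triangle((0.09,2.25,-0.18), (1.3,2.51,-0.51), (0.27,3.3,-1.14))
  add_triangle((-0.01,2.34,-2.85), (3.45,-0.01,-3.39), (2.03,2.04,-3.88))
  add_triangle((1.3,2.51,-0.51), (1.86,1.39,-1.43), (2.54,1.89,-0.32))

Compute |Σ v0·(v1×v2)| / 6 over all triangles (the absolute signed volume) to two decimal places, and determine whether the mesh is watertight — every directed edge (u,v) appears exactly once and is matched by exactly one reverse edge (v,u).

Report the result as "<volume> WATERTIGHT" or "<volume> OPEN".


Per-triangle v0·(v1×v2)/6:
  t1: +0.3414
  t2: -0.0669
  t3: +0.9163
  t4: +0.4014
  t5: +8.1342
  t6: -1.1094
  t7: +0.7797
  t8: +1.2760
  t9: +5.3235
  t10: +0.3004
  t11: +0.2490
  t12: +0.9315
  t13: +0.1572
  t14: +1.3002
  t15: +1.9432
  t16: +2.2505
  t17: -0.0000
  t18: +0.5706
  t19: -0.0086
  t20: +1.6489
  t21: +0.6707
  t22: +3.0222
  t23: +0.1718
  t24: -0.3230
  t25: +2.6024
  t26: +0.4524
  t27: +0.7715
  t28: +6.4084
  t29: +0.0757
  t30: +0.3309
  t31: +0.4486
  t32: +0.6489
  t33: +0.1951
  t34: +6.2991
  t35: +1.1767
  t36: +0.7206
  t37: +1.4044
  t38: +0.5437
  t39: +1.1936
  t40: +0.7326
  t41: +2.8296
  t42: +3.2299
  t43: +1.1896
  t44: +0.8066
  t45: +0.3496
  t46: +3.8747
  t47: +0.6077
  t48: +0.4347
  t49: +0.6710
  t50: +0.3781
  t51: -0.8276
  t52: -0.7800
Σ = +65.6494 → |volume| = 65.65

Directed edges: 156 total; 6 unmatched, e.g. (0.99,1.17,-4.55)→(3.45,-0.01,-3.39) → open.

65.65 OPEN


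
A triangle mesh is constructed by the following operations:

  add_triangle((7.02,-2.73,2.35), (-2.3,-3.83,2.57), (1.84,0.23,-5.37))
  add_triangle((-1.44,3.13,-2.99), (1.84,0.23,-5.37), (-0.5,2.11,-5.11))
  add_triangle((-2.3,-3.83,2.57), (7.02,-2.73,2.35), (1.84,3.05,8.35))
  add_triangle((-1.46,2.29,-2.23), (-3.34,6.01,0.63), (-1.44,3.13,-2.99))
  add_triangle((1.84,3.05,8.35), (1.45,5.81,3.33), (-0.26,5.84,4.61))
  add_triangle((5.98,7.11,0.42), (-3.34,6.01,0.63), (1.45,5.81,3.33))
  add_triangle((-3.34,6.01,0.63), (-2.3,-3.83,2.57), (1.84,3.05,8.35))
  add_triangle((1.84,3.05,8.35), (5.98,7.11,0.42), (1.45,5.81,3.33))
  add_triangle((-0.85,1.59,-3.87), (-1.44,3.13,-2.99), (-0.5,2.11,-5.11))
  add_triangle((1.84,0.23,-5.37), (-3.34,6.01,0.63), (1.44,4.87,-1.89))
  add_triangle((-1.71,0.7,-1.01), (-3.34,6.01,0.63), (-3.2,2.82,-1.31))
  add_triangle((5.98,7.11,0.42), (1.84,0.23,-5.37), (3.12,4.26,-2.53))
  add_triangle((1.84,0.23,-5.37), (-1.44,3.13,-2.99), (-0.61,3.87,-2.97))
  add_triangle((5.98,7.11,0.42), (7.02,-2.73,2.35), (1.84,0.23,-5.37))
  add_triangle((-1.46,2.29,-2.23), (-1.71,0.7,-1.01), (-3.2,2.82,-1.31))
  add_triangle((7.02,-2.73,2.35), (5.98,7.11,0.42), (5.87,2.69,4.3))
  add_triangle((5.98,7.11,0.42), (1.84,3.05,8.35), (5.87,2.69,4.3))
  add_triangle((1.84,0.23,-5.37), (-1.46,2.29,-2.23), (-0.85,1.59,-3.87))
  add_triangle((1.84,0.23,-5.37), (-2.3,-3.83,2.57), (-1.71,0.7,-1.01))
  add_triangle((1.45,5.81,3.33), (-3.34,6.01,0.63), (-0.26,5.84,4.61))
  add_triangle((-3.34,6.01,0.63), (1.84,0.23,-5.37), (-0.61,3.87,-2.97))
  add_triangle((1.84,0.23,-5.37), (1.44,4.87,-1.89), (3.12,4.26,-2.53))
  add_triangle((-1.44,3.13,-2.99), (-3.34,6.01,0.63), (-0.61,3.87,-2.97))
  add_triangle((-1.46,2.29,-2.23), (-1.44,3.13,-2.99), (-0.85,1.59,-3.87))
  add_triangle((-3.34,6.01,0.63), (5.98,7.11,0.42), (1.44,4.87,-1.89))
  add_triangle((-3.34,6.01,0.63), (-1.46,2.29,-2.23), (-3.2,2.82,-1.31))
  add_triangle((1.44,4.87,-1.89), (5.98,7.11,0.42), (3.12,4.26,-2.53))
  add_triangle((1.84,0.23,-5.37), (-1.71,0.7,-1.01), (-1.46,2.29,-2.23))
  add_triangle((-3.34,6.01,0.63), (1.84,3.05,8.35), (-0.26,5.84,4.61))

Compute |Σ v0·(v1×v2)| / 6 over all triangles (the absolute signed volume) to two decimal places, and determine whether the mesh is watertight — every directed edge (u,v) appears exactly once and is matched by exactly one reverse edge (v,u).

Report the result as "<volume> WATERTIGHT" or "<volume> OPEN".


450.46 OPEN

Per-triangle v0·(v1×v2)/6:
  t1: +29.3930
  t2: +1.8763
  t3: +57.4655
  t4: +1.3636
  t5: +12.2988
  t6: +28.5924
  t7: +46.1430
  t8: +30.7037
  t9: +0.7686
  t10: +17.6721
  t11: +0.3526
  t12: +8.3809
  t13: +3.8825
  t14: +64.3325
  t15: +0.8684
  t16: +34.9806
  t17: +38.4843
  t18: -1.4388
  t19: +7.6796
  t20: +10.5993
  t21: -1.6708
  t22: +6.7129
  t23: +4.1082
  t24: +0.4959
  t25: +22.5287
  t26: +3.7385
  t27: +7.5602
  t28: +2.7310
  t29: +9.8587
Σ = +450.4623 → |volume| = 450.46

Directed edges: 87 total; 9 unmatched, e.g. (1.84,0.23,-5.37)→(-0.5,2.11,-5.11) → open.


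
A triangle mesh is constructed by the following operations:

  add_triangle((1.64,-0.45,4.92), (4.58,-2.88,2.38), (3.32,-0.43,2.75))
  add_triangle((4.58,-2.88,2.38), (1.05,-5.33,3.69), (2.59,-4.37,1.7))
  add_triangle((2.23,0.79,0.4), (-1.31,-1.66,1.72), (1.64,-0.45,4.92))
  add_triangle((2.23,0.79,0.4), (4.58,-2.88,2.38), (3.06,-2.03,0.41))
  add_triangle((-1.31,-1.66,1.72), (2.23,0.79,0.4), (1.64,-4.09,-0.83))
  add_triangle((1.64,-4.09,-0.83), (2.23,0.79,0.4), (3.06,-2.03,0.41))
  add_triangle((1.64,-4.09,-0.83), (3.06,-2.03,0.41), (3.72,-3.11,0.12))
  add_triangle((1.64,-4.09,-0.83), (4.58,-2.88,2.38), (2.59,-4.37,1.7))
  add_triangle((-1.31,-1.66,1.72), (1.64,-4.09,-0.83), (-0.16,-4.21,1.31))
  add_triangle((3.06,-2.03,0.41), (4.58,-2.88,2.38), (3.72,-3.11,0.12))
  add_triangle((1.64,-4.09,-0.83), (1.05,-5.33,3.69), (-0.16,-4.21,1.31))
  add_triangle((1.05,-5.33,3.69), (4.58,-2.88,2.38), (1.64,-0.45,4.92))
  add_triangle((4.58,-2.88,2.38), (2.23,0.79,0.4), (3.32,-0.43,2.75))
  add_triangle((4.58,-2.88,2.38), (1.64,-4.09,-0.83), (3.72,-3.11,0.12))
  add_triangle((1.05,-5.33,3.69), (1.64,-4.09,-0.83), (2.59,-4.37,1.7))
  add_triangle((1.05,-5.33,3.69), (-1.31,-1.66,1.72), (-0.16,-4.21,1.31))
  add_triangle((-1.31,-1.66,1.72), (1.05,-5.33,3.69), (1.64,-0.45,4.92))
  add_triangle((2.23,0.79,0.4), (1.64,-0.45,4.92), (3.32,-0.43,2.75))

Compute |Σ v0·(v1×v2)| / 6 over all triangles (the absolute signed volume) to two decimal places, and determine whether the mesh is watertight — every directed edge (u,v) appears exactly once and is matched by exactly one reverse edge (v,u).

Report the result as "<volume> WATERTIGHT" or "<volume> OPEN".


56.01 WATERTIGHT

Per-triangle v0·(v1×v2)/6:
  t1: +4.6925
  t2: +5.3176
  t3: -1.3070
  t4: +2.0362
  t5: -3.8936
  t6: +1.0600
  t7: -0.2356
  t8: +4.3469
  t9: +0.3235
  t10: +0.5479
  t11: +4.4073
  t12: +15.8950
  t13: +2.6751
  t14: +3.2435
  t15: +4.6420
  t16: +2.8351
  t17: +7.4883
  t18: +1.9358
Σ = +56.0105 → |volume| = 56.01

Directed edges: 54 total, each appears once with its reverse present → watertight.


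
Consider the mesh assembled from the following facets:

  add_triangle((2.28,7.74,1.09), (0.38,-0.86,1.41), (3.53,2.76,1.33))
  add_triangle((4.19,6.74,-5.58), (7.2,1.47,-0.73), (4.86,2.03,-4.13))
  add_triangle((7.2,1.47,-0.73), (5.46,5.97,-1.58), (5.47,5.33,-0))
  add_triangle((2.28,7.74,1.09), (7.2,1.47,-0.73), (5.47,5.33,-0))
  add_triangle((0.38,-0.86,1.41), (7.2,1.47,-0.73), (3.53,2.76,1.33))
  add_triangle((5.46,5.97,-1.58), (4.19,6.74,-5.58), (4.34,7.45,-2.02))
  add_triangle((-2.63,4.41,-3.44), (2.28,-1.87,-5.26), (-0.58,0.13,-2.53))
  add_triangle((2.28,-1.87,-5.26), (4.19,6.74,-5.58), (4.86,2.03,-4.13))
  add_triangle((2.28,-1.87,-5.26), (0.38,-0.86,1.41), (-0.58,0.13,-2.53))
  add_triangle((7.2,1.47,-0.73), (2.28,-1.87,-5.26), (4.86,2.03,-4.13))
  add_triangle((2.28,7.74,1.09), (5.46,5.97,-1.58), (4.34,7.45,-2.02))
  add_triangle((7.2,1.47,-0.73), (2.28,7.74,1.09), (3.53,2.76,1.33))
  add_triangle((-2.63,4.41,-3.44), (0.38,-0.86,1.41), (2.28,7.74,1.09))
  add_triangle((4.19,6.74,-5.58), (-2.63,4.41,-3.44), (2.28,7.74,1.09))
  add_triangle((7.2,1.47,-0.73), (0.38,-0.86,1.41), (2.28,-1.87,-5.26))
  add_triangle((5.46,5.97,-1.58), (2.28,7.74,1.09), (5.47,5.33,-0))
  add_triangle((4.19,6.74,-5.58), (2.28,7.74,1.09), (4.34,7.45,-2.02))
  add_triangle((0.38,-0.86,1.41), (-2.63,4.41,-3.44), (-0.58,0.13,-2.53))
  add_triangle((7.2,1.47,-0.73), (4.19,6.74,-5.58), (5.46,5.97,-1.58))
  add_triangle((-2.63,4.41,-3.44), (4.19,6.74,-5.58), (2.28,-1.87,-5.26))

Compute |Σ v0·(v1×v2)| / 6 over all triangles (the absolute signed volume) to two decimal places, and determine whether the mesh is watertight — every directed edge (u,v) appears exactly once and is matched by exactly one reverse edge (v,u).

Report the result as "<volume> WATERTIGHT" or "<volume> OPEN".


248.74 WATERTIGHT

Per-triangle v0·(v1×v2)/6:
  t1: +4.5973
  t2: +19.2645
  t3: +8.4207
  t4: +1.8383
  t5: +5.4438
  t6: +9.2483
  t7: +4.5605
  t8: +18.0452
  t9: +1.1064
  t10: +16.4562
  t11: +7.9550
  t12: +11.5013
  t13: +4.4426
  t14: +44.6423
  t15: +9.7176
  t16: +8.5945
  t17: +9.3418
  t18: +0.5102
  t19: +22.7876
  t20: +40.2646
Σ = +248.7385 → |volume| = 248.74

Directed edges: 60 total, each appears once with its reverse present → watertight.


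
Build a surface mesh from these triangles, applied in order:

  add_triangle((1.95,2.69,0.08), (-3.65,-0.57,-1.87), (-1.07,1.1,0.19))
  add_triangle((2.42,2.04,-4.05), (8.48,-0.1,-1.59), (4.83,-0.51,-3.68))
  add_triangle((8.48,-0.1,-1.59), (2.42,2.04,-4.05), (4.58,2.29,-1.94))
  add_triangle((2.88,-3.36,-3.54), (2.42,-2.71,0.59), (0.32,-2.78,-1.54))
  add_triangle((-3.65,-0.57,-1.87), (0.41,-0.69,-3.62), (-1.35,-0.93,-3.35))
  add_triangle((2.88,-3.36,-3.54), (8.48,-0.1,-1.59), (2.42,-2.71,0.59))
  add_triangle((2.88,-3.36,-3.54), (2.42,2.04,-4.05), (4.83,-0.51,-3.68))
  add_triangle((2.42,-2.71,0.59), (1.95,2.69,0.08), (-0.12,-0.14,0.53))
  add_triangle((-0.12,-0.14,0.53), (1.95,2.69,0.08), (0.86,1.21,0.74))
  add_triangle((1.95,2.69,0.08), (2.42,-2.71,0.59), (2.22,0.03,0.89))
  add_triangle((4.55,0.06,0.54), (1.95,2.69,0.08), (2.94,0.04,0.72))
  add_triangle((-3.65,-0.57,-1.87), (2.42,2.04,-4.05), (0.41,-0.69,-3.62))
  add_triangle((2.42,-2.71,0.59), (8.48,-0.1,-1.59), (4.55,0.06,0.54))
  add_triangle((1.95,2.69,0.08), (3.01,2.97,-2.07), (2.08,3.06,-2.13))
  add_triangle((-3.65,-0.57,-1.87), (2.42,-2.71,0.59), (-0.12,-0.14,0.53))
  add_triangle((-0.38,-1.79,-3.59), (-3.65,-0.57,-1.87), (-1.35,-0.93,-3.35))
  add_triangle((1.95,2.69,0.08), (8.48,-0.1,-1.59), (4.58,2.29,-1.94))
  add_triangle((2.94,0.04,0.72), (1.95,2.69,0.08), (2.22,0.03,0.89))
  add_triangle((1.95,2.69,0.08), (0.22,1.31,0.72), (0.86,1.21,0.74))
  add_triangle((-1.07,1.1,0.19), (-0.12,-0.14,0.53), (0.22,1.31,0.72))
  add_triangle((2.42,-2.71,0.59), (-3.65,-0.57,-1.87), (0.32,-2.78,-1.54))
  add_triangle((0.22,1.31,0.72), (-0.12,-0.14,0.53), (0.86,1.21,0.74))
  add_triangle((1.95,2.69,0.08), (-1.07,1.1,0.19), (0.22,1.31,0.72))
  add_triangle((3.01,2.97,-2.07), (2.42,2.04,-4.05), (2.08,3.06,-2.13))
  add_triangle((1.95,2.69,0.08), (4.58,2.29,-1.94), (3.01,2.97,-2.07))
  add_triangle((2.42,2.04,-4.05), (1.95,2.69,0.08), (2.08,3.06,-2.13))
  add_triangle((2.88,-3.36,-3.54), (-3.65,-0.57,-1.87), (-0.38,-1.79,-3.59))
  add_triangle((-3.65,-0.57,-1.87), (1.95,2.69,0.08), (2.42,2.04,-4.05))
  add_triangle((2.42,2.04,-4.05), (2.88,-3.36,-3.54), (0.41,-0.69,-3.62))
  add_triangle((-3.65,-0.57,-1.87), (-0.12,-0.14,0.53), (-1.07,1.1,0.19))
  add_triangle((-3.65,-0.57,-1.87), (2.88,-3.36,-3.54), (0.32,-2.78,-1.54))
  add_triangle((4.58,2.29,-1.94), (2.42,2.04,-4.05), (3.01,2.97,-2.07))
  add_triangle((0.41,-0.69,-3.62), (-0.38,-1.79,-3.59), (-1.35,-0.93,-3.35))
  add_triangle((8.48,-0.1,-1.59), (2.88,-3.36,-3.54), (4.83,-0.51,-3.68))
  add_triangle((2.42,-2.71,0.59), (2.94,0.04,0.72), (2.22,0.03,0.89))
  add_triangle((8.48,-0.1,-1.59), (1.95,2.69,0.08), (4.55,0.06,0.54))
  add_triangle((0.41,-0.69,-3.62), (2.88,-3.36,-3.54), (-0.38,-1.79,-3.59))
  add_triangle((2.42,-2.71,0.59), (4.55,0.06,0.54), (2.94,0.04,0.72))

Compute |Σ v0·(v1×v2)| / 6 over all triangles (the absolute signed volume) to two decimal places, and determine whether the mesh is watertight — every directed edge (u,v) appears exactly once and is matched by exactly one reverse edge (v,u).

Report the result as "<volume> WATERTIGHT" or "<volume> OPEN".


123.29 WATERTIGHT

Per-triangle v0·(v1×v2)/6:
  t1: +1.7797
  t2: +10.4137
  t3: +8.7528
  t4: +4.0554
  t5: +0.4563
  t6: +16.2759
  t7: +7.9140
  t8: +1.0556
  t9: -0.0017
  t10: -1.0868
  t11: +0.7499
  t12: +6.2990
  t13: +5.4473
  t14: +0.9871
  t15: +1.1590
  t16: +1.3133
  t17: +5.6222
  t18: +0.4520
  t19: +0.2251
  t20: +0.1750
  t21: +2.0821
  t22: +0.0886
  t23: +0.5187
  t24: +1.3281
  t25: +2.0539
  t26: -1.1919
  t27: +2.5886
  t28: +6.7472
  t29: +7.3834
  t30: +0.5104
  t31: +4.6855
  t32: +2.8790
  t33: +1.0154
  t34: +11.1209
  t35: +0.4655
  t36: +5.2702
  t37: +2.9282
  t38: +0.7719
Σ = +123.2901 → |volume| = 123.29

Directed edges: 114 total, each appears once with its reverse present → watertight.
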